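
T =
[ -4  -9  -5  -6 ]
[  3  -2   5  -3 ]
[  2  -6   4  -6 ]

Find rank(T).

Row reduce to echelon form.
R2 ← R2 + (3/4)·R1: [0, -35/4, 5/4, -15/2]
R3 ← R3 + (1/2)·R1: [0, -21/2, 3/2, -9]
R3 ← R3 − (6/5)·R2: [0, 0, 0, 0]
Echelon form has 2 nonzero rows, so rank(T) = 2.

2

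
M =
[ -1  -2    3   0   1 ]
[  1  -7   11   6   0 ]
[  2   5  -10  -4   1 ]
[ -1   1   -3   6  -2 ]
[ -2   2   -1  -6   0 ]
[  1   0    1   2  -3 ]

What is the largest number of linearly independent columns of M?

Row reduce to echelon form.
R2 ← R2 + R1: [0, -9, 14, 6, 1]
R3 ← R3 + (2)·R1: [0, 1, -4, -4, 3]
R4 ← R4 − R1: [0, 3, -6, 6, -3]
R5 ← R5 − (2)·R1: [0, 6, -7, -6, -2]
R6 ← R6 + R1: [0, -2, 4, 2, -2]
R3 ← R3 + (1/9)·R2: [0, 0, -22/9, -10/3, 28/9]
R4 ← R4 + (1/3)·R2: [0, 0, -4/3, 8, -8/3]
R5 ← R5 + (2/3)·R2: [0, 0, 7/3, -2, -4/3]
R6 ← R6 − (2/9)·R2: [0, 0, 8/9, 2/3, -20/9]
R4 ← R4 − (6/11)·R3: [0, 0, 0, 108/11, -48/11]
R5 ← R5 + (21/22)·R3: [0, 0, 0, -57/11, 18/11]
R6 ← R6 + (4/11)·R3: [0, 0, 0, -6/11, -12/11]
R5 ← R5 + (19/36)·R4: [0, 0, 0, 0, -2/3]
R6 ← R6 + (1/18)·R4: [0, 0, 0, 0, -4/3]
R6 ← R6 − (2)·R5: [0, 0, 0, 0, 0]
Echelon form has 5 nonzero rows, so rank(M) = 5.
The rank gives the maximum number of linearly independent columns: 5.

5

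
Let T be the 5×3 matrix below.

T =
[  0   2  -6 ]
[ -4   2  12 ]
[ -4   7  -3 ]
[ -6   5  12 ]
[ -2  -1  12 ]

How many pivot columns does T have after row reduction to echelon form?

Row reduce to echelon form.
Swap R1 ↔ R2
R3 ← R3 − R1: [0, 5, -15]
R4 ← R4 − (3/2)·R1: [0, 2, -6]
R5 ← R5 − (1/2)·R1: [0, -2, 6]
R3 ← R3 − (5/2)·R2: [0, 0, 0]
R4 ← R4 − R2: [0, 0, 0]
R5 ← R5 + R2: [0, 0, 0]
Echelon form has 2 nonzero rows, so rank(T) = 2.
Each nonzero row contributes one pivot column: 2 pivot columns.

2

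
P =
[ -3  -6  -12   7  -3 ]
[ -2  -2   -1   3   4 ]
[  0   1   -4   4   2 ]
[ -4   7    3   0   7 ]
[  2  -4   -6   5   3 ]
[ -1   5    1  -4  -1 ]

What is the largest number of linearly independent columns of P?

5

Row reduce to echelon form.
R2 ← R2 − (2/3)·R1: [0, 2, 7, -5/3, 6]
R4 ← R4 − (4/3)·R1: [0, 15, 19, -28/3, 11]
R5 ← R5 + (2/3)·R1: [0, -8, -14, 29/3, 1]
R6 ← R6 − (1/3)·R1: [0, 7, 5, -19/3, 0]
R3 ← R3 − (1/2)·R2: [0, 0, -15/2, 29/6, -1]
R4 ← R4 − (15/2)·R2: [0, 0, -67/2, 19/6, -34]
R5 ← R5 + (4)·R2: [0, 0, 14, 3, 25]
R6 ← R6 − (7/2)·R2: [0, 0, -39/2, -1/2, -21]
R4 ← R4 − (67/15)·R3: [0, 0, 0, -829/45, -443/15]
R5 ← R5 + (28/15)·R3: [0, 0, 0, 541/45, 347/15]
R6 ← R6 − (13/5)·R3: [0, 0, 0, -196/15, -92/5]
R5 ← R5 + (541/829)·R4: [0, 0, 0, 0, 3200/829]
R6 ← R6 − (588/829)·R4: [0, 0, 0, 0, 2112/829]
R6 ← R6 − (33/50)·R5: [0, 0, 0, 0, 0]
Echelon form has 5 nonzero rows, so rank(P) = 5.
The rank gives the maximum number of linearly independent columns: 5.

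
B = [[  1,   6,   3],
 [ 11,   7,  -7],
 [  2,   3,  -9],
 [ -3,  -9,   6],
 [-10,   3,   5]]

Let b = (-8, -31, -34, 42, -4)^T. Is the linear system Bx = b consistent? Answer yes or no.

yes

Row reduce the augmented matrix [B | b].
R2 ← R2 − (11)·R1: [0, -59, -40, 57]
R3 ← R3 − (2)·R1: [0, -9, -15, -18]
R4 ← R4 + (3)·R1: [0, 9, 15, 18]
R5 ← R5 + (10)·R1: [0, 63, 35, -84]
R3 ← R3 − (9/59)·R2: [0, 0, -525/59, -1575/59]
R4 ← R4 + (9/59)·R2: [0, 0, 525/59, 1575/59]
R5 ← R5 + (63/59)·R2: [0, 0, -455/59, -1365/59]
R4 ← R4 + R3: [0, 0, 0, 0]
R5 ← R5 − (13/15)·R3: [0, 0, 0, 0]
The echelon form has 3 nonzero rows, and every pivot lies in the first 3 columns, so rank(B) = rank([B|b]) = 3.
The system is consistent.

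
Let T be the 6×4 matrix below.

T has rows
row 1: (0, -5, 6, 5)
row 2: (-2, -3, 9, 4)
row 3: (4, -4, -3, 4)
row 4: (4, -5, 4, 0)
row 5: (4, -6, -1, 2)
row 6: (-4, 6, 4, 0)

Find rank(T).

Row reduce to echelon form.
Swap R1 ↔ R2
R3 ← R3 + (2)·R1: [0, -10, 15, 12]
R4 ← R4 + (2)·R1: [0, -11, 22, 8]
R5 ← R5 + (2)·R1: [0, -12, 17, 10]
R6 ← R6 − (2)·R1: [0, 12, -14, -8]
R3 ← R3 − (2)·R2: [0, 0, 3, 2]
R4 ← R4 − (11/5)·R2: [0, 0, 44/5, -3]
R5 ← R5 − (12/5)·R2: [0, 0, 13/5, -2]
R6 ← R6 + (12/5)·R2: [0, 0, 2/5, 4]
R4 ← R4 − (44/15)·R3: [0, 0, 0, -133/15]
R5 ← R5 − (13/15)·R3: [0, 0, 0, -56/15]
R6 ← R6 − (2/15)·R3: [0, 0, 0, 56/15]
R5 ← R5 − (8/19)·R4: [0, 0, 0, 0]
R6 ← R6 + (8/19)·R4: [0, 0, 0, 0]
Echelon form has 4 nonzero rows, so rank(T) = 4.

4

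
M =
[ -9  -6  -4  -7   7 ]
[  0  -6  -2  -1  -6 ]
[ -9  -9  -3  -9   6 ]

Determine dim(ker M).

Row reduce to echelon form.
R3 ← R3 − R1: [0, -3, 1, -2, -1]
R3 ← R3 − (1/2)·R2: [0, 0, 2, -3/2, 2]
3 nonzero rows, so rank(M) = 3.
M has 5 columns; by rank–nullity, nullity = 5 − 3 = 2.

2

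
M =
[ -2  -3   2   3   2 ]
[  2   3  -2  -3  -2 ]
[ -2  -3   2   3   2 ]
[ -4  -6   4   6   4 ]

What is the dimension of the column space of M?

1

Row reduce to echelon form.
R2 ← R2 + R1: [0, 0, 0, 0, 0]
R3 ← R3 − R1: [0, 0, 0, 0, 0]
R4 ← R4 − (2)·R1: [0, 0, 0, 0, 0]
Echelon form has 1 nonzero row, so rank(M) = 1.
The column space has dimension equal to the rank: 1.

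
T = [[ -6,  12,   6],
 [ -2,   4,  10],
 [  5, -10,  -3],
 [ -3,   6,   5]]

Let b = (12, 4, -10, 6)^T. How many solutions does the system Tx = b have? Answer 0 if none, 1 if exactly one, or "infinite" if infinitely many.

infinite

Row reduce the augmented matrix [T | b].
R2 ← R2 − (1/3)·R1: [0, 0, 8, 0]
R3 ← R3 + (5/6)·R1: [0, 0, 2, 0]
R4 ← R4 − (1/2)·R1: [0, 0, 2, 0]
R3 ← R3 − (1/4)·R2: [0, 0, 0, 0]
R4 ← R4 − (1/4)·R2: [0, 0, 0, 0]
The echelon form has 2 nonzero rows, and every pivot lies in the first 3 columns, so rank(T) = rank([T|b]) = 2.
The system is consistent.
rank = 2 < 3 unknowns, so there are infinitely many solutions.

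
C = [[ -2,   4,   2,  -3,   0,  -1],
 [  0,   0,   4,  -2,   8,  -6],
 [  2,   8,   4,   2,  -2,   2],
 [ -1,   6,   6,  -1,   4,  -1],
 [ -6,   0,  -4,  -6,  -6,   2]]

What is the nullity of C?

2

Row reduce to echelon form.
R3 ← R3 + R1: [0, 12, 6, -1, -2, 1]
R4 ← R4 − (1/2)·R1: [0, 4, 5, 1/2, 4, -1/2]
R5 ← R5 − (3)·R1: [0, -12, -10, 3, -6, 5]
Swap R2 ↔ R3
R4 ← R4 − (1/3)·R2: [0, 0, 3, 5/6, 14/3, -5/6]
R5 ← R5 + R2: [0, 0, -4, 2, -8, 6]
R4 ← R4 − (3/4)·R3: [0, 0, 0, 7/3, -4/3, 11/3]
R5 ← R5 + R3: [0, 0, 0, 0, 0, 0]
4 nonzero rows, so rank(C) = 4.
C has 6 columns; by rank–nullity, nullity = 6 − 4 = 2.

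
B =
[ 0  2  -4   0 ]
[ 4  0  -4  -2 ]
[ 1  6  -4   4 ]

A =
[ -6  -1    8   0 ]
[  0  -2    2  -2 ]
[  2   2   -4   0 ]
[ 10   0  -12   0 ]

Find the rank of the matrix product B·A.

3

First compute BA:
[[ -8, -12,  20,  -4],
 [-52, -12,  72,   0],
 [ 26, -21, -12, -12]]
Now row reduce the product.
R2 ← R2 − (13/2)·R1: [0, 66, -58, 26]
R3 ← R3 + (13/4)·R1: [0, -60, 53, -25]
R3 ← R3 + (10/11)·R2: [0, 0, 3/11, -15/11]
3 nonzero rows, so rank(BA) = 3.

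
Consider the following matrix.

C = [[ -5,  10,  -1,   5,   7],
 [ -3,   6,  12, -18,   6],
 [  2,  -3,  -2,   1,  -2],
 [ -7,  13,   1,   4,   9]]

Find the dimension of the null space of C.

2

Row reduce to echelon form.
R2 ← R2 − (3/5)·R1: [0, 0, 63/5, -21, 9/5]
R3 ← R3 + (2/5)·R1: [0, 1, -12/5, 3, 4/5]
R4 ← R4 − (7/5)·R1: [0, -1, 12/5, -3, -4/5]
Swap R2 ↔ R3
R4 ← R4 + R2: [0, 0, 0, 0, 0]
3 nonzero rows, so rank(C) = 3.
C has 5 columns; by rank–nullity, nullity = 5 − 3 = 2.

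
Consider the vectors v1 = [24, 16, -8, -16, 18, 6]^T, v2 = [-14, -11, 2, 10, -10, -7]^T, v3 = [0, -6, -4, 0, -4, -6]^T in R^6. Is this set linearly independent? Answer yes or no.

Form the matrix with these vectors as rows and row reduce.
R2 ← R2 + (7/12)·R1: [0, -5/3, -8/3, 2/3, 1/2, -7/2]
R3 ← R3 − (18/5)·R2: [0, 0, 28/5, -12/5, -29/5, 33/5]
3 nonzero rows, so the 3 vectors span a space of dimension 3.
Since 3 = 3, the vectors are linearly independent.

yes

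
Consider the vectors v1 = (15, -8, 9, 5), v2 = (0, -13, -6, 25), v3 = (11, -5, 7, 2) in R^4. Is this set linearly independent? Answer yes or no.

no

Form the matrix with these vectors as rows and row reduce.
R3 ← R3 − (11/15)·R1: [0, 13/15, 2/5, -5/3]
R3 ← R3 + (1/15)·R2: [0, 0, 0, 0]
2 nonzero rows, so the 3 vectors span a space of dimension 2.
Since 2 < 3, the vectors are linearly dependent.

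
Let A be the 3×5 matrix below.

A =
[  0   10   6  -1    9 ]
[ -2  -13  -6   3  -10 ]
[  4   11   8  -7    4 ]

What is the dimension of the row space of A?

Row reduce to echelon form.
Swap R1 ↔ R2
R3 ← R3 + (2)·R1: [0, -15, -4, -1, -16]
R3 ← R3 + (3/2)·R2: [0, 0, 5, -5/2, -5/2]
Echelon form has 3 nonzero rows, so rank(A) = 3.
The row space has dimension equal to the rank: 3.

3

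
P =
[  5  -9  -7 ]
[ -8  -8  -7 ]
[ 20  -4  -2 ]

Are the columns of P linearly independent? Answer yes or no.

no

Row reduce P to echelon form.
R2 ← R2 + (8/5)·R1: [0, -112/5, -91/5]
R3 ← R3 − (4)·R1: [0, 32, 26]
R3 ← R3 + (10/7)·R2: [0, 0, 0]
2 pivots among 3 columns.
Only 2 < 3 pivot columns, so the columns are linearly dependent.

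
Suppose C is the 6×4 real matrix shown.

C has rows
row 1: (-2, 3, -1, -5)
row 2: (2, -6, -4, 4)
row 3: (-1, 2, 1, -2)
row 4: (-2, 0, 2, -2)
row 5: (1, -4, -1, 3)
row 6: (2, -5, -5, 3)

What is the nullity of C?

1

Row reduce to echelon form.
R2 ← R2 + R1: [0, -3, -5, -1]
R3 ← R3 − (1/2)·R1: [0, 1/2, 3/2, 1/2]
R4 ← R4 − R1: [0, -3, 3, 3]
R5 ← R5 + (1/2)·R1: [0, -5/2, -3/2, 1/2]
R6 ← R6 + R1: [0, -2, -6, -2]
R3 ← R3 + (1/6)·R2: [0, 0, 2/3, 1/3]
R4 ← R4 − R2: [0, 0, 8, 4]
R5 ← R5 − (5/6)·R2: [0, 0, 8/3, 4/3]
R6 ← R6 − (2/3)·R2: [0, 0, -8/3, -4/3]
R4 ← R4 − (12)·R3: [0, 0, 0, 0]
R5 ← R5 − (4)·R3: [0, 0, 0, 0]
R6 ← R6 + (4)·R3: [0, 0, 0, 0]
3 nonzero rows, so rank(C) = 3.
C has 4 columns; by rank–nullity, nullity = 4 − 3 = 1.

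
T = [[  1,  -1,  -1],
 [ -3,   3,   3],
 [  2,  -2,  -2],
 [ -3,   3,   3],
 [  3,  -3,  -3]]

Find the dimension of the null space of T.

2

Row reduce to echelon form.
R2 ← R2 + (3)·R1: [0, 0, 0]
R3 ← R3 − (2)·R1: [0, 0, 0]
R4 ← R4 + (3)·R1: [0, 0, 0]
R5 ← R5 − (3)·R1: [0, 0, 0]
1 nonzero row, so rank(T) = 1.
T has 3 columns; by rank–nullity, nullity = 3 − 1 = 2.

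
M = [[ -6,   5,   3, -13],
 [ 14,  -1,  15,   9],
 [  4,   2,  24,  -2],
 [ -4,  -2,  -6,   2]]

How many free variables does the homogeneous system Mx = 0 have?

1

Row reduce to echelon form.
R2 ← R2 + (7/3)·R1: [0, 32/3, 22, -64/3]
R3 ← R3 + (2/3)·R1: [0, 16/3, 26, -32/3]
R4 ← R4 − (2/3)·R1: [0, -16/3, -8, 32/3]
R3 ← R3 − (1/2)·R2: [0, 0, 15, 0]
R4 ← R4 + (1/2)·R2: [0, 0, 3, 0]
R4 ← R4 − (1/5)·R3: [0, 0, 0, 0]
3 nonzero rows, so rank(M) = 3.
M has 4 columns; by rank–nullity, nullity = 4 − 3 = 1.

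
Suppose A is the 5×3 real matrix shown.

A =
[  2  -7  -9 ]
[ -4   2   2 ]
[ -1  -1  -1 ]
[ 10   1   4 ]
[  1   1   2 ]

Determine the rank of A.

3

Row reduce to echelon form.
R2 ← R2 + (2)·R1: [0, -12, -16]
R3 ← R3 + (1/2)·R1: [0, -9/2, -11/2]
R4 ← R4 − (5)·R1: [0, 36, 49]
R5 ← R5 − (1/2)·R1: [0, 9/2, 13/2]
R3 ← R3 − (3/8)·R2: [0, 0, 1/2]
R4 ← R4 + (3)·R2: [0, 0, 1]
R5 ← R5 + (3/8)·R2: [0, 0, 1/2]
R4 ← R4 − (2)·R3: [0, 0, 0]
R5 ← R5 − R3: [0, 0, 0]
Echelon form has 3 nonzero rows, so rank(A) = 3.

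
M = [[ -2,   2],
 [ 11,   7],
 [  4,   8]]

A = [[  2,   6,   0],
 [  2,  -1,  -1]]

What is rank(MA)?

First compute MA:
[[  0, -14,  -2],
 [ 36,  59,  -7],
 [ 24,  16,  -8]]
Now row reduce the product.
Swap R1 ↔ R2
R3 ← R3 − (2/3)·R1: [0, -70/3, -10/3]
R3 ← R3 − (5/3)·R2: [0, 0, 0]
2 nonzero rows, so rank(MA) = 2.

2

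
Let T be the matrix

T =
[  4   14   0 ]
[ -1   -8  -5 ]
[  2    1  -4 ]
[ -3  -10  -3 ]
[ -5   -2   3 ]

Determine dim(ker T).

0

Row reduce to echelon form.
R2 ← R2 + (1/4)·R1: [0, -9/2, -5]
R3 ← R3 − (1/2)·R1: [0, -6, -4]
R4 ← R4 + (3/4)·R1: [0, 1/2, -3]
R5 ← R5 + (5/4)·R1: [0, 31/2, 3]
R3 ← R3 − (4/3)·R2: [0, 0, 8/3]
R4 ← R4 + (1/9)·R2: [0, 0, -32/9]
R5 ← R5 + (31/9)·R2: [0, 0, -128/9]
R4 ← R4 + (4/3)·R3: [0, 0, 0]
R5 ← R5 + (16/3)·R3: [0, 0, 0]
3 nonzero rows, so rank(T) = 3.
T has 3 columns; by rank–nullity, nullity = 3 − 3 = 0.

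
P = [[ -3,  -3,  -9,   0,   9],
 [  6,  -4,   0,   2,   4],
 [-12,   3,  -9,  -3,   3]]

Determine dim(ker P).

3

Row reduce to echelon form.
R2 ← R2 + (2)·R1: [0, -10, -18, 2, 22]
R3 ← R3 − (4)·R1: [0, 15, 27, -3, -33]
R3 ← R3 + (3/2)·R2: [0, 0, 0, 0, 0]
2 nonzero rows, so rank(P) = 2.
P has 5 columns; by rank–nullity, nullity = 5 − 2 = 3.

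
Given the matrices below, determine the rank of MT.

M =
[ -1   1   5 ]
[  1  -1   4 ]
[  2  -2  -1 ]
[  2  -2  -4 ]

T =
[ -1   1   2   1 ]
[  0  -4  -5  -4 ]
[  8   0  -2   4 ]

2

First compute MT:
[[ 41,  -5, -17,  15],
 [ 31,   5,  -1,  21],
 [-10,  10,  16,   6],
 [-34,  10,  22,  -6]]
Now row reduce the product.
R2 ← R2 − (31/41)·R1: [0, 360/41, 486/41, 396/41]
R3 ← R3 + (10/41)·R1: [0, 360/41, 486/41, 396/41]
R4 ← R4 + (34/41)·R1: [0, 240/41, 324/41, 264/41]
R3 ← R3 − R2: [0, 0, 0, 0]
R4 ← R4 − (2/3)·R2: [0, 0, 0, 0]
2 nonzero rows, so rank(MT) = 2.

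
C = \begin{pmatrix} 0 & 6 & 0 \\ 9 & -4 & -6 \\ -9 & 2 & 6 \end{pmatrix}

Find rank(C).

Row reduce to echelon form.
Swap R1 ↔ R2
R3 ← R3 + R1: [0, -2, 0]
R3 ← R3 + (1/3)·R2: [0, 0, 0]
Echelon form has 2 nonzero rows, so rank(C) = 2.

2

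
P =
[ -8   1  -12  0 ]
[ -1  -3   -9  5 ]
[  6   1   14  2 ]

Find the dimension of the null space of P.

Row reduce to echelon form.
R2 ← R2 − (1/8)·R1: [0, -25/8, -15/2, 5]
R3 ← R3 + (3/4)·R1: [0, 7/4, 5, 2]
R3 ← R3 + (14/25)·R2: [0, 0, 4/5, 24/5]
3 nonzero rows, so rank(P) = 3.
P has 4 columns; by rank–nullity, nullity = 4 − 3 = 1.

1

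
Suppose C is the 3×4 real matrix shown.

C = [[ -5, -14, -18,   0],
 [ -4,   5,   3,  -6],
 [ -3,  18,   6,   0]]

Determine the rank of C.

Row reduce to echelon form.
R2 ← R2 − (4/5)·R1: [0, 81/5, 87/5, -6]
R3 ← R3 − (3/5)·R1: [0, 132/5, 84/5, 0]
R3 ← R3 − (44/27)·R2: [0, 0, -104/9, 88/9]
Echelon form has 3 nonzero rows, so rank(C) = 3.

3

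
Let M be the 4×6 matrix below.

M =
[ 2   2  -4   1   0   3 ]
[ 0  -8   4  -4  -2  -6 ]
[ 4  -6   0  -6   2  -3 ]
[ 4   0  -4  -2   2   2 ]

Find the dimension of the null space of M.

Row reduce to echelon form.
R3 ← R3 − (2)·R1: [0, -10, 8, -8, 2, -9]
R4 ← R4 − (2)·R1: [0, -4, 4, -4, 2, -4]
R3 ← R3 − (5/4)·R2: [0, 0, 3, -3, 9/2, -3/2]
R4 ← R4 − (1/2)·R2: [0, 0, 2, -2, 3, -1]
R4 ← R4 − (2/3)·R3: [0, 0, 0, 0, 0, 0]
3 nonzero rows, so rank(M) = 3.
M has 6 columns; by rank–nullity, nullity = 6 − 3 = 3.

3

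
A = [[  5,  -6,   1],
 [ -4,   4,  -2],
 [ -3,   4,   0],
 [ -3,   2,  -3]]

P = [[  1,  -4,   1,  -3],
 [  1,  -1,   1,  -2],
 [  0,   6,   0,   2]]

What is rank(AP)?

First compute AP:
[[ -1,  -8,  -1,  -1],
 [  0,   0,   0,   0],
 [  1,   8,   1,   1],
 [ -1,  -8,  -1,  -1]]
Now row reduce the product.
R3 ← R3 + R1: [0, 0, 0, 0]
R4 ← R4 − R1: [0, 0, 0, 0]
1 nonzero row, so rank(AP) = 1.

1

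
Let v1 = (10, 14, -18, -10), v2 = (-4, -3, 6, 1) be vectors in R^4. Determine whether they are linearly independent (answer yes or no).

yes

Form the matrix with these vectors as rows and row reduce.
R2 ← R2 + (2/5)·R1: [0, 13/5, -6/5, -3]
2 nonzero rows, so the 2 vectors span a space of dimension 2.
Since 2 = 2, the vectors are linearly independent.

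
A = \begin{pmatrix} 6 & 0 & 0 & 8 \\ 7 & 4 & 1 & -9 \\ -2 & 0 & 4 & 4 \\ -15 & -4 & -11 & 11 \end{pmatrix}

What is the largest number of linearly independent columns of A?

4

Row reduce to echelon form.
R2 ← R2 − (7/6)·R1: [0, 4, 1, -55/3]
R3 ← R3 + (1/3)·R1: [0, 0, 4, 20/3]
R4 ← R4 + (5/2)·R1: [0, -4, -11, 31]
R4 ← R4 + R2: [0, 0, -10, 38/3]
R4 ← R4 + (5/2)·R3: [0, 0, 0, 88/3]
Echelon form has 4 nonzero rows, so rank(A) = 4.
The rank gives the maximum number of linearly independent columns: 4.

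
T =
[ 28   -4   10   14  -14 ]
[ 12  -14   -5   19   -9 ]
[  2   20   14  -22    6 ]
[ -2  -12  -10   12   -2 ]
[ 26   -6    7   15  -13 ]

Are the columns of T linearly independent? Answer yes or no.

no

Row reduce T to echelon form.
R2 ← R2 − (3/7)·R1: [0, -86/7, -65/7, 13, -3]
R3 ← R3 − (1/14)·R1: [0, 142/7, 93/7, -23, 7]
R4 ← R4 + (1/14)·R1: [0, -86/7, -65/7, 13, -3]
R5 ← R5 − (13/14)·R1: [0, -16/7, -16/7, 2, 0]
R3 ← R3 + (71/43)·R2: [0, 0, -88/43, -66/43, 88/43]
R4 ← R4 − R2: [0, 0, 0, 0, 0]
R5 ← R5 − (8/43)·R2: [0, 0, -24/43, -18/43, 24/43]
R5 ← R5 − (3/11)·R3: [0, 0, 0, 0, 0]
3 pivots among 5 columns.
Only 3 < 5 pivot columns, so the columns are linearly dependent.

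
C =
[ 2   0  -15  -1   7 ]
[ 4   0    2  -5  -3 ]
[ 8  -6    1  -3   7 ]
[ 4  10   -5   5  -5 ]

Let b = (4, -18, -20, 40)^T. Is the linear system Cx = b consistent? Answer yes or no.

yes

Row reduce the augmented matrix [C | b].
R2 ← R2 − (2)·R1: [0, 0, 32, -3, -17, -26]
R3 ← R3 − (4)·R1: [0, -6, 61, 1, -21, -36]
R4 ← R4 − (2)·R1: [0, 10, 25, 7, -19, 32]
Swap R2 ↔ R3
R4 ← R4 + (5/3)·R2: [0, 0, 380/3, 26/3, -54, -28]
R4 ← R4 − (95/24)·R3: [0, 0, 0, 493/24, 319/24, 899/12]
The echelon form has 4 nonzero rows, and every pivot lies in the first 5 columns, so rank(C) = rank([C|b]) = 4.
The system is consistent.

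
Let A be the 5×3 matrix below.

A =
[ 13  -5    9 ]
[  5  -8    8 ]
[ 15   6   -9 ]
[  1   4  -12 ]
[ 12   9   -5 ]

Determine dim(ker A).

0

Row reduce to echelon form.
R2 ← R2 − (5/13)·R1: [0, -79/13, 59/13]
R3 ← R3 − (15/13)·R1: [0, 153/13, -252/13]
R4 ← R4 − (1/13)·R1: [0, 57/13, -165/13]
R5 ← R5 − (12/13)·R1: [0, 177/13, -173/13]
R3 ← R3 + (153/79)·R2: [0, 0, -837/79]
R4 ← R4 + (57/79)·R2: [0, 0, -744/79]
R5 ← R5 + (177/79)·R2: [0, 0, -248/79]
R4 ← R4 − (8/9)·R3: [0, 0, 0]
R5 ← R5 − (8/27)·R3: [0, 0, 0]
3 nonzero rows, so rank(A) = 3.
A has 3 columns; by rank–nullity, nullity = 3 − 3 = 0.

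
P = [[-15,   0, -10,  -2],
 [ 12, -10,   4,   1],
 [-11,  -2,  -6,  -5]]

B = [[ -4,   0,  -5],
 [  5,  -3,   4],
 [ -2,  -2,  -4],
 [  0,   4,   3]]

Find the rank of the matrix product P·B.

2

First compute PB:
[[ 80,  12, 109],
 [-106,  26, -113],
 [ 46,  -2,  56]]
Now row reduce the product.
R2 ← R2 + (53/40)·R1: [0, 419/10, 1257/40]
R3 ← R3 − (23/40)·R1: [0, -89/10, -267/40]
R3 ← R3 + (89/419)·R2: [0, 0, 0]
2 nonzero rows, so rank(PB) = 2.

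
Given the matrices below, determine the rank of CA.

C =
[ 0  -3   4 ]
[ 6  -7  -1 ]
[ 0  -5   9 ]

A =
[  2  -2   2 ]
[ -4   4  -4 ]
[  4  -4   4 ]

First compute CA:
[[ 28, -28,  28],
 [ 36, -36,  36],
 [ 56, -56,  56]]
Now row reduce the product.
R2 ← R2 − (9/7)·R1: [0, 0, 0]
R3 ← R3 − (2)·R1: [0, 0, 0]
1 nonzero row, so rank(CA) = 1.

1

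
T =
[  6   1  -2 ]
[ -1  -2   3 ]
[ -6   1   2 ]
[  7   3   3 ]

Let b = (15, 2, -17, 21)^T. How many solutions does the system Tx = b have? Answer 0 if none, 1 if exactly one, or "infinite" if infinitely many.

Row reduce the augmented matrix [T | b].
R2 ← R2 + (1/6)·R1: [0, -11/6, 8/3, 9/2]
R3 ← R3 + R1: [0, 2, 0, -2]
R4 ← R4 − (7/6)·R1: [0, 11/6, 16/3, 7/2]
R3 ← R3 + (12/11)·R2: [0, 0, 32/11, 32/11]
R4 ← R4 + R2: [0, 0, 8, 8]
R4 ← R4 − (11/4)·R3: [0, 0, 0, 0]
The echelon form has 3 nonzero rows, and every pivot lies in the first 3 columns, so rank(T) = rank([T|b]) = 3.
The system is consistent.
rank = 3 = number of unknowns, so the solution is unique.

1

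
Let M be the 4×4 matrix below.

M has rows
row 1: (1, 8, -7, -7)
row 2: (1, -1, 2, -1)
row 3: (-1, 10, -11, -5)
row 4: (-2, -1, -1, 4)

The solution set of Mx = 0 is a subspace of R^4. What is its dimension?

Row reduce to echelon form.
R2 ← R2 − R1: [0, -9, 9, 6]
R3 ← R3 + R1: [0, 18, -18, -12]
R4 ← R4 + (2)·R1: [0, 15, -15, -10]
R3 ← R3 + (2)·R2: [0, 0, 0, 0]
R4 ← R4 + (5/3)·R2: [0, 0, 0, 0]
2 nonzero rows, so rank(M) = 2.
M has 4 columns; by rank–nullity, nullity = 4 − 2 = 2.

2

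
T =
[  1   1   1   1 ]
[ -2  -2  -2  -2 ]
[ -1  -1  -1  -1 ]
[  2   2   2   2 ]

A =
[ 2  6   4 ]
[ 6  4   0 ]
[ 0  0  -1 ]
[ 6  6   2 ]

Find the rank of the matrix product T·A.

First compute TA:
[[ 14,  16,   5],
 [-28, -32, -10],
 [-14, -16,  -5],
 [ 28,  32,  10]]
Now row reduce the product.
R2 ← R2 + (2)·R1: [0, 0, 0]
R3 ← R3 + R1: [0, 0, 0]
R4 ← R4 − (2)·R1: [0, 0, 0]
1 nonzero row, so rank(TA) = 1.

1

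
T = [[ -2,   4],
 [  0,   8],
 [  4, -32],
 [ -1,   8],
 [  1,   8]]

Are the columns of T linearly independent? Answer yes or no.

Row reduce T to echelon form.
R3 ← R3 + (2)·R1: [0, -24]
R4 ← R4 − (1/2)·R1: [0, 6]
R5 ← R5 + (1/2)·R1: [0, 10]
R3 ← R3 + (3)·R2: [0, 0]
R4 ← R4 − (3/4)·R2: [0, 0]
R5 ← R5 − (5/4)·R2: [0, 0]
2 pivots among 2 columns.
Every column is a pivot column, so the columns are linearly independent.

yes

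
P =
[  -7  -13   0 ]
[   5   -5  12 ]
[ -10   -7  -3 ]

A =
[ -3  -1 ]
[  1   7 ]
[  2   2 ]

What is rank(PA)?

2

First compute PA:
[[  8, -84],
 [  4, -16],
 [ 17, -45]]
Now row reduce the product.
R2 ← R2 − (1/2)·R1: [0, 26]
R3 ← R3 − (17/8)·R1: [0, 267/2]
R3 ← R3 − (267/52)·R2: [0, 0]
2 nonzero rows, so rank(PA) = 2.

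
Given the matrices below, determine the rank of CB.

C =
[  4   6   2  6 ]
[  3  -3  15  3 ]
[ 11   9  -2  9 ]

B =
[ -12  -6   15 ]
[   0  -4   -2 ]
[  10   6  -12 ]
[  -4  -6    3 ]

2

First compute CB:
[[-52, -72,  42],
 [102,  66, -120],
 [-188, -168, 198]]
Now row reduce the product.
R2 ← R2 + (51/26)·R1: [0, -978/13, -489/13]
R3 ← R3 − (47/13)·R1: [0, 1200/13, 600/13]
R3 ← R3 + (200/163)·R2: [0, 0, 0]
2 nonzero rows, so rank(CB) = 2.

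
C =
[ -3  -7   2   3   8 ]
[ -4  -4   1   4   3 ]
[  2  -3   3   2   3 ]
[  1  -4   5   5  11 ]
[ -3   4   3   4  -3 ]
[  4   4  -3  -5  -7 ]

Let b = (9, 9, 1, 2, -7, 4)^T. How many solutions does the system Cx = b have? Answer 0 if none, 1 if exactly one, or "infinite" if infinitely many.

Row reduce the augmented matrix [C | b].
R2 ← R2 − (4/3)·R1: [0, 16/3, -5/3, 0, -23/3, -3]
R3 ← R3 + (2/3)·R1: [0, -23/3, 13/3, 4, 25/3, 7]
R4 ← R4 + (1/3)·R1: [0, -19/3, 17/3, 6, 41/3, 5]
R5 ← R5 − R1: [0, 11, 1, 1, -11, -16]
R6 ← R6 + (4/3)·R1: [0, -16/3, -1/3, -1, 11/3, 16]
R3 ← R3 + (23/16)·R2: [0, 0, 31/16, 4, -43/16, 43/16]
R4 ← R4 + (19/16)·R2: [0, 0, 59/16, 6, 73/16, 23/16]
R5 ← R5 − (33/16)·R2: [0, 0, 71/16, 1, 77/16, -157/16]
R6 ← R6 + R2: [0, 0, -2, -1, -4, 13]
R4 ← R4 − (59/31)·R3: [0, 0, 0, -50/31, 300/31, -114/31]
R5 ← R5 − (71/31)·R3: [0, 0, 0, -253/31, 340/31, -495/31]
R6 ← R6 + (32/31)·R3: [0, 0, 0, 97/31, -210/31, 489/31]
R5 ← R5 − (253/50)·R4: [0, 0, 0, 0, -38, 66/25]
R6 ← R6 + (97/50)·R4: [0, 0, 0, 0, 12, 216/25]
R6 ← R6 + (6/19)·R5: [0, 0, 0, 0, 0, 180/19]
The echelon form has 6 nonzero rows; the last pivot sits in the augmented column, so rank(C) = 5 but rank([C|b]) = 6.
Since the ranks differ, the system is inconsistent.
It has no solutions.

0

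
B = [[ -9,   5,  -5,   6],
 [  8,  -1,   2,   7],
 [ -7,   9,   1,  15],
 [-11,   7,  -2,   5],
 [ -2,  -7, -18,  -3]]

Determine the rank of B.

4

Row reduce to echelon form.
R2 ← R2 + (8/9)·R1: [0, 31/9, -22/9, 37/3]
R3 ← R3 − (7/9)·R1: [0, 46/9, 44/9, 31/3]
R4 ← R4 − (11/9)·R1: [0, 8/9, 37/9, -7/3]
R5 ← R5 − (2/9)·R1: [0, -73/9, -152/9, -13/3]
R3 ← R3 − (46/31)·R2: [0, 0, 264/31, -247/31]
R4 ← R4 − (8/31)·R2: [0, 0, 147/31, -171/31]
R5 ← R5 + (73/31)·R2: [0, 0, -702/31, 766/31]
R4 ← R4 − (49/88)·R3: [0, 0, 0, -95/88]
R5 ← R5 + (117/44)·R3: [0, 0, 0, 155/44]
R5 ← R5 + (62/19)·R4: [0, 0, 0, 0]
Echelon form has 4 nonzero rows, so rank(B) = 4.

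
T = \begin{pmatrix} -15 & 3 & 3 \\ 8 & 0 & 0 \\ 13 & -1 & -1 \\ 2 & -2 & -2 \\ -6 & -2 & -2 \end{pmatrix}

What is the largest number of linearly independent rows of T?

Row reduce to echelon form.
R2 ← R2 + (8/15)·R1: [0, 8/5, 8/5]
R3 ← R3 + (13/15)·R1: [0, 8/5, 8/5]
R4 ← R4 + (2/15)·R1: [0, -8/5, -8/5]
R5 ← R5 − (2/5)·R1: [0, -16/5, -16/5]
R3 ← R3 − R2: [0, 0, 0]
R4 ← R4 + R2: [0, 0, 0]
R5 ← R5 + (2)·R2: [0, 0, 0]
Echelon form has 2 nonzero rows, so rank(T) = 2.
The rank gives the maximum number of linearly independent rows: 2.

2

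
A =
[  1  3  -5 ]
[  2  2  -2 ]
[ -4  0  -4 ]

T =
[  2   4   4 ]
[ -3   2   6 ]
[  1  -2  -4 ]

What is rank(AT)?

First compute AT:
[[-12,  20,  42],
 [ -4,  16,  28],
 [-12,  -8,   0]]
Now row reduce the product.
R2 ← R2 − (1/3)·R1: [0, 28/3, 14]
R3 ← R3 − R1: [0, -28, -42]
R3 ← R3 + (3)·R2: [0, 0, 0]
2 nonzero rows, so rank(AT) = 2.

2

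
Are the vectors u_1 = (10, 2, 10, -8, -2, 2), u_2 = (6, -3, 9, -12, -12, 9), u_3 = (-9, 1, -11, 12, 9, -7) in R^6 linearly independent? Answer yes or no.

Form the matrix with these vectors as rows and row reduce.
R2 ← R2 − (3/5)·R1: [0, -21/5, 3, -36/5, -54/5, 39/5]
R3 ← R3 + (9/10)·R1: [0, 14/5, -2, 24/5, 36/5, -26/5]
R3 ← R3 + (2/3)·R2: [0, 0, 0, 0, 0, 0]
2 nonzero rows, so the 3 vectors span a space of dimension 2.
Since 2 < 3, the vectors are linearly dependent.

no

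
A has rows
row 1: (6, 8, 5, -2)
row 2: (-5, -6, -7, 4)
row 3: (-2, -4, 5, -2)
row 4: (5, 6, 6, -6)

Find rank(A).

Row reduce to echelon form.
R2 ← R2 + (5/6)·R1: [0, 2/3, -17/6, 7/3]
R3 ← R3 + (1/3)·R1: [0, -4/3, 20/3, -8/3]
R4 ← R4 − (5/6)·R1: [0, -2/3, 11/6, -13/3]
R3 ← R3 + (2)·R2: [0, 0, 1, 2]
R4 ← R4 + R2: [0, 0, -1, -2]
R4 ← R4 + R3: [0, 0, 0, 0]
Echelon form has 3 nonzero rows, so rank(A) = 3.

3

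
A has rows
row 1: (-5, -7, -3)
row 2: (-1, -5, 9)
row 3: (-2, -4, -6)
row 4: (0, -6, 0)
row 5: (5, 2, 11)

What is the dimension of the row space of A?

Row reduce to echelon form.
R2 ← R2 − (1/5)·R1: [0, -18/5, 48/5]
R3 ← R3 − (2/5)·R1: [0, -6/5, -24/5]
R5 ← R5 + R1: [0, -5, 8]
R3 ← R3 − (1/3)·R2: [0, 0, -8]
R4 ← R4 − (5/3)·R2: [0, 0, -16]
R5 ← R5 − (25/18)·R2: [0, 0, -16/3]
R4 ← R4 − (2)·R3: [0, 0, 0]
R5 ← R5 − (2/3)·R3: [0, 0, 0]
Echelon form has 3 nonzero rows, so rank(A) = 3.
The row space has dimension equal to the rank: 3.

3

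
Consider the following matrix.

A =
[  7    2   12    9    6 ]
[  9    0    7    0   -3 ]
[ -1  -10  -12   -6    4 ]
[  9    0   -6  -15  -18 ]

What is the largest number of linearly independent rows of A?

4

Row reduce to echelon form.
R2 ← R2 − (9/7)·R1: [0, -18/7, -59/7, -81/7, -75/7]
R3 ← R3 + (1/7)·R1: [0, -68/7, -72/7, -33/7, 34/7]
R4 ← R4 − (9/7)·R1: [0, -18/7, -150/7, -186/7, -180/7]
R3 ← R3 − (34/9)·R2: [0, 0, 194/9, 39, 136/3]
R4 ← R4 − R2: [0, 0, -13, -15, -15]
R4 ← R4 + (117/194)·R3: [0, 0, 0, 1653/194, 1197/97]
Echelon form has 4 nonzero rows, so rank(A) = 4.
The rank gives the maximum number of linearly independent rows: 4.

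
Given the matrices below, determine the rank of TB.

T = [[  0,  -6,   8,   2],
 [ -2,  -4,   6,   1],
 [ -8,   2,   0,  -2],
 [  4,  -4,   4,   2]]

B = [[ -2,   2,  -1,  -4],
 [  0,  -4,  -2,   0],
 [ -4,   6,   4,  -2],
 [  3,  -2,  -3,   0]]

First compute TB:
[[-26,  68,  38, -16],
 [-17,  46,  31,  -4],
 [ 10, -20,  10,  32],
 [-18,  44,  14, -24]]
Now row reduce the product.
R2 ← R2 − (17/26)·R1: [0, 20/13, 80/13, 84/13]
R3 ← R3 + (5/13)·R1: [0, 80/13, 320/13, 336/13]
R4 ← R4 − (9/13)·R1: [0, -40/13, -160/13, -168/13]
R3 ← R3 − (4)·R2: [0, 0, 0, 0]
R4 ← R4 + (2)·R2: [0, 0, 0, 0]
2 nonzero rows, so rank(TB) = 2.

2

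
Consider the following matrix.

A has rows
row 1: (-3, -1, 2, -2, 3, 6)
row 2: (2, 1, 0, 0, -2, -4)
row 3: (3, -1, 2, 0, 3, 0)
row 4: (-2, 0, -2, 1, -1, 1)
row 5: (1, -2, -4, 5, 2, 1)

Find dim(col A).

3

Row reduce to echelon form.
R2 ← R2 + (2/3)·R1: [0, 1/3, 4/3, -4/3, 0, 0]
R3 ← R3 + R1: [0, -2, 4, -2, 6, 6]
R4 ← R4 − (2/3)·R1: [0, 2/3, -10/3, 7/3, -3, -3]
R5 ← R5 + (1/3)·R1: [0, -7/3, -10/3, 13/3, 3, 3]
R3 ← R3 + (6)·R2: [0, 0, 12, -10, 6, 6]
R4 ← R4 − (2)·R2: [0, 0, -6, 5, -3, -3]
R5 ← R5 + (7)·R2: [0, 0, 6, -5, 3, 3]
R4 ← R4 + (1/2)·R3: [0, 0, 0, 0, 0, 0]
R5 ← R5 − (1/2)·R3: [0, 0, 0, 0, 0, 0]
Echelon form has 3 nonzero rows, so rank(A) = 3.
The column space has dimension equal to the rank: 3.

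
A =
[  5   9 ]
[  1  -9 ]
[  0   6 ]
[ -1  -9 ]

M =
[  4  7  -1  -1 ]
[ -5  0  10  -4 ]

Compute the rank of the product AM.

2

First compute AM:
[[-25,  35,  85, -41],
 [ 49,   7, -91,  35],
 [-30,   0,  60, -24],
 [ 41,  -7, -89,  37]]
Now row reduce the product.
R2 ← R2 + (49/25)·R1: [0, 378/5, 378/5, -1134/25]
R3 ← R3 − (6/5)·R1: [0, -42, -42, 126/5]
R4 ← R4 + (41/25)·R1: [0, 252/5, 252/5, -756/25]
R3 ← R3 + (5/9)·R2: [0, 0, 0, 0]
R4 ← R4 − (2/3)·R2: [0, 0, 0, 0]
2 nonzero rows, so rank(AM) = 2.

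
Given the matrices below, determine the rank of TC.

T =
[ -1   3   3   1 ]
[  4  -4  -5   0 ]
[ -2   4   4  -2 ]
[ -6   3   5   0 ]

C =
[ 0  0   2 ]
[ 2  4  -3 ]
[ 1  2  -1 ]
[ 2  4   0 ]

First compute TC:
[[ 11,  22, -14],
 [-13, -26,  25],
 [  8,  16, -20],
 [ 11,  22, -26]]
Now row reduce the product.
R2 ← R2 + (13/11)·R1: [0, 0, 93/11]
R3 ← R3 − (8/11)·R1: [0, 0, -108/11]
R4 ← R4 − R1: [0, 0, -12]
R3 ← R3 + (36/31)·R2: [0, 0, 0]
R4 ← R4 + (44/31)·R2: [0, 0, 0]
2 nonzero rows, so rank(TC) = 2.

2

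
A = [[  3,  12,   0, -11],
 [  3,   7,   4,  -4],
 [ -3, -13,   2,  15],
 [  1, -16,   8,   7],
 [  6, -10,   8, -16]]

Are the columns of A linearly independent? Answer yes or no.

Row reduce A to echelon form.
R2 ← R2 − R1: [0, -5, 4, 7]
R3 ← R3 + R1: [0, -1, 2, 4]
R4 ← R4 − (1/3)·R1: [0, -20, 8, 32/3]
R5 ← R5 − (2)·R1: [0, -34, 8, 6]
R3 ← R3 − (1/5)·R2: [0, 0, 6/5, 13/5]
R4 ← R4 − (4)·R2: [0, 0, -8, -52/3]
R5 ← R5 − (34/5)·R2: [0, 0, -96/5, -208/5]
R4 ← R4 + (20/3)·R3: [0, 0, 0, 0]
R5 ← R5 + (16)·R3: [0, 0, 0, 0]
3 pivots among 4 columns.
Only 3 < 4 pivot columns, so the columns are linearly dependent.

no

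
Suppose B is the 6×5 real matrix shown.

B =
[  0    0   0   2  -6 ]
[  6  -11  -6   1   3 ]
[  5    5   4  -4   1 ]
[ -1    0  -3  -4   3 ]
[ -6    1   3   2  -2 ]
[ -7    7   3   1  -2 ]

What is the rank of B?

5

Row reduce to echelon form.
Swap R1 ↔ R2
R3 ← R3 − (5/6)·R1: [0, 85/6, 9, -29/6, -3/2]
R4 ← R4 + (1/6)·R1: [0, -11/6, -4, -23/6, 7/2]
R5 ← R5 + R1: [0, -10, -3, 3, 1]
R6 ← R6 + (7/6)·R1: [0, -35/6, -4, 13/6, 3/2]
Swap R2 ↔ R3
R4 ← R4 + (11/85)·R2: [0, 0, -241/85, -379/85, 281/85]
R5 ← R5 + (12/17)·R2: [0, 0, 57/17, -7/17, -1/17]
R6 ← R6 + (7/17)·R2: [0, 0, -5/17, 3/17, 15/17]
Swap R3 ↔ R4
R5 ← R5 + (285/241)·R3: [0, 0, 0, -1370/241, 928/241]
R6 ← R6 − (25/241)·R3: [0, 0, 0, 154/241, 130/241]
R5 ← R5 + (685/241)·R4: [0, 0, 0, 0, -3182/241]
R6 ← R6 − (77/241)·R4: [0, 0, 0, 0, 592/241]
R6 ← R6 + (8/43)·R5: [0, 0, 0, 0, 0]
Echelon form has 5 nonzero rows, so rank(B) = 5.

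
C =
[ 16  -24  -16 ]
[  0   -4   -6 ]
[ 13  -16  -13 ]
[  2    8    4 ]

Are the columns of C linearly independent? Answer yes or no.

Row reduce C to echelon form.
R3 ← R3 − (13/16)·R1: [0, 7/2, 0]
R4 ← R4 − (1/8)·R1: [0, 11, 6]
R3 ← R3 + (7/8)·R2: [0, 0, -21/4]
R4 ← R4 + (11/4)·R2: [0, 0, -21/2]
R4 ← R4 − (2)·R3: [0, 0, 0]
3 pivots among 3 columns.
Every column is a pivot column, so the columns are linearly independent.

yes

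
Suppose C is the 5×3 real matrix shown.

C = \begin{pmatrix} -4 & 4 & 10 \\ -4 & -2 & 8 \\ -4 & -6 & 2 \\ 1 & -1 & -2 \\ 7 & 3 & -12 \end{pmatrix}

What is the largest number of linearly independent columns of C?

3

Row reduce to echelon form.
R2 ← R2 − R1: [0, -6, -2]
R3 ← R3 − R1: [0, -10, -8]
R4 ← R4 + (1/4)·R1: [0, 0, 1/2]
R5 ← R5 + (7/4)·R1: [0, 10, 11/2]
R3 ← R3 − (5/3)·R2: [0, 0, -14/3]
R5 ← R5 + (5/3)·R2: [0, 0, 13/6]
R4 ← R4 + (3/28)·R3: [0, 0, 0]
R5 ← R5 + (13/28)·R3: [0, 0, 0]
Echelon form has 3 nonzero rows, so rank(C) = 3.
The rank gives the maximum number of linearly independent columns: 3.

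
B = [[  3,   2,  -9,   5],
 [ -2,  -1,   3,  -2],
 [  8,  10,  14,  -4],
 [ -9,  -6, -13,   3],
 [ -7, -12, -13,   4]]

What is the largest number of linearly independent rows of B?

Row reduce to echelon form.
R2 ← R2 + (2/3)·R1: [0, 1/3, -3, 4/3]
R3 ← R3 − (8/3)·R1: [0, 14/3, 38, -52/3]
R4 ← R4 + (3)·R1: [0, 0, -40, 18]
R5 ← R5 + (7/3)·R1: [0, -22/3, -34, 47/3]
R3 ← R3 − (14)·R2: [0, 0, 80, -36]
R5 ← R5 + (22)·R2: [0, 0, -100, 45]
R4 ← R4 + (1/2)·R3: [0, 0, 0, 0]
R5 ← R5 + (5/4)·R3: [0, 0, 0, 0]
Echelon form has 3 nonzero rows, so rank(B) = 3.
The rank gives the maximum number of linearly independent rows: 3.

3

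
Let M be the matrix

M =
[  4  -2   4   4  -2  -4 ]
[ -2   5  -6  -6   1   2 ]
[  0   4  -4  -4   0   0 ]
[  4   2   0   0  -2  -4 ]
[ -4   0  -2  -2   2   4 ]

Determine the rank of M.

Row reduce to echelon form.
R2 ← R2 + (1/2)·R1: [0, 4, -4, -4, 0, 0]
R4 ← R4 − R1: [0, 4, -4, -4, 0, 0]
R5 ← R5 + R1: [0, -2, 2, 2, 0, 0]
R3 ← R3 − R2: [0, 0, 0, 0, 0, 0]
R4 ← R4 − R2: [0, 0, 0, 0, 0, 0]
R5 ← R5 + (1/2)·R2: [0, 0, 0, 0, 0, 0]
Echelon form has 2 nonzero rows, so rank(M) = 2.

2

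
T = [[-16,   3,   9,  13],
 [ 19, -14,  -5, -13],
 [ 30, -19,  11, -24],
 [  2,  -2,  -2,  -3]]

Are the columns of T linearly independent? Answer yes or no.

yes

Row reduce T to echelon form.
R2 ← R2 + (19/16)·R1: [0, -167/16, 91/16, 39/16]
R3 ← R3 + (15/8)·R1: [0, -107/8, 223/8, 3/8]
R4 ← R4 + (1/8)·R1: [0, -13/8, -7/8, -11/8]
R3 ← R3 − (214/167)·R2: [0, 0, 3438/167, -459/167]
R4 ← R4 − (26/167)·R2: [0, 0, -294/167, -293/167]
R4 ← R4 + (49/573)·R3: [0, 0, 0, -380/191]
4 pivots among 4 columns.
Every column is a pivot column, so the columns are linearly independent.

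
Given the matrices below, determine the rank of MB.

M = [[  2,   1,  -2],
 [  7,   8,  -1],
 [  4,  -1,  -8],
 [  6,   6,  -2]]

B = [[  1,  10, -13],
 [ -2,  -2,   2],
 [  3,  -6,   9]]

1

First compute MB:
[[ -6,  30, -42],
 [-12,  60, -84],
 [-18,  90, -126],
 [-12,  60, -84]]
Now row reduce the product.
R2 ← R2 − (2)·R1: [0, 0, 0]
R3 ← R3 − (3)·R1: [0, 0, 0]
R4 ← R4 − (2)·R1: [0, 0, 0]
1 nonzero row, so rank(MB) = 1.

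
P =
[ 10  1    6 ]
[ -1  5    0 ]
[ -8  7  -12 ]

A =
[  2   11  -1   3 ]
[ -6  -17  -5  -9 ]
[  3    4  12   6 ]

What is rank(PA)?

3

First compute PA:
[[ 32, 117,  57,  57],
 [-32, -96, -24, -48],
 [-94, -255, -171, -159]]
Now row reduce the product.
R2 ← R2 + R1: [0, 21, 33, 9]
R3 ← R3 + (47/16)·R1: [0, 1419/16, -57/16, 135/16]
R3 ← R3 − (473/112)·R2: [0, 0, -2001/14, -207/7]
3 nonzero rows, so rank(PA) = 3.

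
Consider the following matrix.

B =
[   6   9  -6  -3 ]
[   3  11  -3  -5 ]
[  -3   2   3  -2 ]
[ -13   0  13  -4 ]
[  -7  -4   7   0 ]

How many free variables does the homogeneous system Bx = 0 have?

2

Row reduce to echelon form.
R2 ← R2 − (1/2)·R1: [0, 13/2, 0, -7/2]
R3 ← R3 + (1/2)·R1: [0, 13/2, 0, -7/2]
R4 ← R4 + (13/6)·R1: [0, 39/2, 0, -21/2]
R5 ← R5 + (7/6)·R1: [0, 13/2, 0, -7/2]
R3 ← R3 − R2: [0, 0, 0, 0]
R4 ← R4 − (3)·R2: [0, 0, 0, 0]
R5 ← R5 − R2: [0, 0, 0, 0]
2 nonzero rows, so rank(B) = 2.
B has 4 columns; by rank–nullity, nullity = 4 − 2 = 2.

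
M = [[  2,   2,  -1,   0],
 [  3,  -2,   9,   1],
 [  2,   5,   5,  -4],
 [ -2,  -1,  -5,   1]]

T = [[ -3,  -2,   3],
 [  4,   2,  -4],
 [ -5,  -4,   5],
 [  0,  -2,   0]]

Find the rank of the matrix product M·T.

2

First compute MT:
[[  7,   4,  -7],
 [-62, -48,  62],
 [-11,  -6,  11],
 [ 27,  20, -27]]
Now row reduce the product.
R2 ← R2 + (62/7)·R1: [0, -88/7, 0]
R3 ← R3 + (11/7)·R1: [0, 2/7, 0]
R4 ← R4 − (27/7)·R1: [0, 32/7, 0]
R3 ← R3 + (1/44)·R2: [0, 0, 0]
R4 ← R4 + (4/11)·R2: [0, 0, 0]
2 nonzero rows, so rank(MT) = 2.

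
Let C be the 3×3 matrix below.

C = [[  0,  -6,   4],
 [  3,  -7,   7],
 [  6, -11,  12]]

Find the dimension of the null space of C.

Row reduce to echelon form.
Swap R1 ↔ R2
R3 ← R3 − (2)·R1: [0, 3, -2]
R3 ← R3 + (1/2)·R2: [0, 0, 0]
2 nonzero rows, so rank(C) = 2.
C has 3 columns; by rank–nullity, nullity = 3 − 2 = 1.

1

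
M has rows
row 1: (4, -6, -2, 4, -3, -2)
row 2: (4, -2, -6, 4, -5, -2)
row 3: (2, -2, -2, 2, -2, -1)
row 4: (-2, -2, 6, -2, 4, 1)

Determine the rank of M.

Row reduce to echelon form.
R2 ← R2 − R1: [0, 4, -4, 0, -2, 0]
R3 ← R3 − (1/2)·R1: [0, 1, -1, 0, -1/2, 0]
R4 ← R4 + (1/2)·R1: [0, -5, 5, 0, 5/2, 0]
R3 ← R3 − (1/4)·R2: [0, 0, 0, 0, 0, 0]
R4 ← R4 + (5/4)·R2: [0, 0, 0, 0, 0, 0]
Echelon form has 2 nonzero rows, so rank(M) = 2.

2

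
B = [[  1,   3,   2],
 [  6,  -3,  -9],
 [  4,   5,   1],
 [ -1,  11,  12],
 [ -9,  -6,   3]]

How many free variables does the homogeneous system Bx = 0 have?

Row reduce to echelon form.
R2 ← R2 − (6)·R1: [0, -21, -21]
R3 ← R3 − (4)·R1: [0, -7, -7]
R4 ← R4 + R1: [0, 14, 14]
R5 ← R5 + (9)·R1: [0, 21, 21]
R3 ← R3 − (1/3)·R2: [0, 0, 0]
R4 ← R4 + (2/3)·R2: [0, 0, 0]
R5 ← R5 + R2: [0, 0, 0]
2 nonzero rows, so rank(B) = 2.
B has 3 columns; by rank–nullity, nullity = 3 − 2 = 1.

1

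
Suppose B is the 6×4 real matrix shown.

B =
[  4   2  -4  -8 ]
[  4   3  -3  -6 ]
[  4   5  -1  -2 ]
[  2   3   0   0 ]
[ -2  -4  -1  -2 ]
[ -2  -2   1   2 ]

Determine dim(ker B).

Row reduce to echelon form.
R2 ← R2 − R1: [0, 1, 1, 2]
R3 ← R3 − R1: [0, 3, 3, 6]
R4 ← R4 − (1/2)·R1: [0, 2, 2, 4]
R5 ← R5 + (1/2)·R1: [0, -3, -3, -6]
R6 ← R6 + (1/2)·R1: [0, -1, -1, -2]
R3 ← R3 − (3)·R2: [0, 0, 0, 0]
R4 ← R4 − (2)·R2: [0, 0, 0, 0]
R5 ← R5 + (3)·R2: [0, 0, 0, 0]
R6 ← R6 + R2: [0, 0, 0, 0]
2 nonzero rows, so rank(B) = 2.
B has 4 columns; by rank–nullity, nullity = 4 − 2 = 2.

2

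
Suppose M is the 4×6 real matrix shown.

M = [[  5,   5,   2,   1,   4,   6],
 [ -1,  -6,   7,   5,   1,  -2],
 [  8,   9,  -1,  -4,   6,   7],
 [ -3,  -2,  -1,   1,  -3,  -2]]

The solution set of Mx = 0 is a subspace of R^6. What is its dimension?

2

Row reduce to echelon form.
R2 ← R2 + (1/5)·R1: [0, -5, 37/5, 26/5, 9/5, -4/5]
R3 ← R3 − (8/5)·R1: [0, 1, -21/5, -28/5, -2/5, -13/5]
R4 ← R4 + (3/5)·R1: [0, 1, 1/5, 8/5, -3/5, 8/5]
R3 ← R3 + (1/5)·R2: [0, 0, -68/25, -114/25, -1/25, -69/25]
R4 ← R4 + (1/5)·R2: [0, 0, 42/25, 66/25, -6/25, 36/25]
R4 ← R4 + (21/34)·R3: [0, 0, 0, -3/17, -9/34, -9/34]
4 nonzero rows, so rank(M) = 4.
M has 6 columns; by rank–nullity, nullity = 6 − 4 = 2.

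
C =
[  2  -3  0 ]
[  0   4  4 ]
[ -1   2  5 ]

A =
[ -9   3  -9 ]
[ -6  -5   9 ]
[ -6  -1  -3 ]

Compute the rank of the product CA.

3

First compute CA:
[[  0,  21, -45],
 [-48, -24,  24],
 [-33, -18,  12]]
Now row reduce the product.
Swap R1 ↔ R2
R3 ← R3 − (11/16)·R1: [0, -3/2, -9/2]
R3 ← R3 + (1/14)·R2: [0, 0, -54/7]
3 nonzero rows, so rank(CA) = 3.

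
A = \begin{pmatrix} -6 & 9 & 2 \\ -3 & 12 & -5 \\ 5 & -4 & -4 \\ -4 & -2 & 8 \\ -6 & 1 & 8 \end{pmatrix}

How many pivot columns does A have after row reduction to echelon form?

Row reduce to echelon form.
R2 ← R2 − (1/2)·R1: [0, 15/2, -6]
R3 ← R3 + (5/6)·R1: [0, 7/2, -7/3]
R4 ← R4 − (2/3)·R1: [0, -8, 20/3]
R5 ← R5 − R1: [0, -8, 6]
R3 ← R3 − (7/15)·R2: [0, 0, 7/15]
R4 ← R4 + (16/15)·R2: [0, 0, 4/15]
R5 ← R5 + (16/15)·R2: [0, 0, -2/5]
R4 ← R4 − (4/7)·R3: [0, 0, 0]
R5 ← R5 + (6/7)·R3: [0, 0, 0]
Echelon form has 3 nonzero rows, so rank(A) = 3.
Each nonzero row contributes one pivot column: 3 pivot columns.

3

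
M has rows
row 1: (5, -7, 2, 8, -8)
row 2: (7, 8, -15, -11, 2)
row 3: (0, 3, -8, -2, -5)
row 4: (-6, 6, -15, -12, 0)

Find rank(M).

Row reduce to echelon form.
R2 ← R2 − (7/5)·R1: [0, 89/5, -89/5, -111/5, 66/5]
R4 ← R4 + (6/5)·R1: [0, -12/5, -63/5, -12/5, -48/5]
R3 ← R3 − (15/89)·R2: [0, 0, -5, 155/89, -643/89]
R4 ← R4 + (12/89)·R2: [0, 0, -15, -480/89, -696/89]
R4 ← R4 − (3)·R3: [0, 0, 0, -945/89, 1233/89]
Echelon form has 4 nonzero rows, so rank(M) = 4.

4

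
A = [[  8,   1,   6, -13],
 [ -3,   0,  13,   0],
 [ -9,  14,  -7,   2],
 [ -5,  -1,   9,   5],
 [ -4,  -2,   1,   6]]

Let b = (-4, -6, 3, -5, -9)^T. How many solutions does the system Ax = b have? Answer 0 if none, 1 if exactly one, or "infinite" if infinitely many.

0

Row reduce the augmented matrix [A | b].
R2 ← R2 + (3/8)·R1: [0, 3/8, 61/4, -39/8, -15/2]
R3 ← R3 + (9/8)·R1: [0, 121/8, -1/4, -101/8, -3/2]
R4 ← R4 + (5/8)·R1: [0, -3/8, 51/4, -25/8, -15/2]
R5 ← R5 + (1/2)·R1: [0, -3/2, 4, -1/2, -11]
R3 ← R3 − (121/3)·R2: [0, 0, -1846/3, 184, 301]
R4 ← R4 + R2: [0, 0, 28, -8, -15]
R5 ← R5 + (4)·R2: [0, 0, 65, -20, -41]
R4 ← R4 + (42/923)·R3: [0, 0, 0, 344/923, -1203/923]
R5 ← R5 + (15/142)·R3: [0, 0, 0, -40/71, -1307/142]
R5 ← R5 + (65/43)·R4: [0, 0, 0, 0, -961/86]
The echelon form has 5 nonzero rows; the last pivot sits in the augmented column, so rank(A) = 4 but rank([A|b]) = 5.
Since the ranks differ, the system is inconsistent.
It has no solutions.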